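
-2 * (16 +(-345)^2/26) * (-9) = 82689.92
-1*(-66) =66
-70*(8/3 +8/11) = -7840/33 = -237.58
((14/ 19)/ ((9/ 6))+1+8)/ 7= 541/ 399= 1.36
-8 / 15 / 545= -8 / 8175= -0.00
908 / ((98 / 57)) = 25878 / 49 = 528.12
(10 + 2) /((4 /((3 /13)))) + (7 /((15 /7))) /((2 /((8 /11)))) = 4033 /2145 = 1.88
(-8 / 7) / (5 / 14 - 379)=0.00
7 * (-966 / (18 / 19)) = -21413 / 3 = -7137.67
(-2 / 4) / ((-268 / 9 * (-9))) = -1 / 536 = -0.00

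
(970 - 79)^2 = 793881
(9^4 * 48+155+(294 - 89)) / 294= 52548 / 49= 1072.41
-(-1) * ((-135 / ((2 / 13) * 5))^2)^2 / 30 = 5059495467 / 160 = 31621846.67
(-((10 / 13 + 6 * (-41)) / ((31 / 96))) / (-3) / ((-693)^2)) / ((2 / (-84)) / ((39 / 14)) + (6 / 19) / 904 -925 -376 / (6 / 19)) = 876113408 / 3516515026147431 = 0.00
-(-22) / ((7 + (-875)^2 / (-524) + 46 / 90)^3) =-0.00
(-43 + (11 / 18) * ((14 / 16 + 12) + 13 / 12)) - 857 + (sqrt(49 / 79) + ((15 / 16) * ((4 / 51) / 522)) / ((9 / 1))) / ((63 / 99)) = -3987095485 / 4472496 + 11 * sqrt(79) / 79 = -890.23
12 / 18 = 2 / 3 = 0.67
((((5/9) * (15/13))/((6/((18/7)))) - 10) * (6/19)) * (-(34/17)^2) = 21240/1729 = 12.28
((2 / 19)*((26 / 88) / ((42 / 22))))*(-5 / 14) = -65 / 11172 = -0.01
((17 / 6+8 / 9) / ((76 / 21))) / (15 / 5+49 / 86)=20167 / 69996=0.29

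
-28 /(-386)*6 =84 /193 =0.44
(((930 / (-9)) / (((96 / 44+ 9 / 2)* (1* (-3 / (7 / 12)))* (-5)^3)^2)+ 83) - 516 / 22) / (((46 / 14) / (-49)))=-3070889429923 / 3458193750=-888.00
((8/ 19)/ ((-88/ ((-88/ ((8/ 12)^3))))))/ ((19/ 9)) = 243/ 361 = 0.67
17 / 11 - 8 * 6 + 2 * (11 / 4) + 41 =1 / 22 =0.05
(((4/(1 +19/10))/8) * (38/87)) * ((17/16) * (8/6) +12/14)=18145/105966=0.17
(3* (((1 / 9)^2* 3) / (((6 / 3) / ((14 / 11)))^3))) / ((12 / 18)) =343 / 7986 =0.04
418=418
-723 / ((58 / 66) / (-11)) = 262449 / 29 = 9049.97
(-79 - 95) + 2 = -172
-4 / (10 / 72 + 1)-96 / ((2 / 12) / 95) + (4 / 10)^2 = -56091436 / 1025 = -54723.35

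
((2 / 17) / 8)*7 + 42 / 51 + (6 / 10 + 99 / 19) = 43521 / 6460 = 6.74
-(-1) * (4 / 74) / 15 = 2 / 555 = 0.00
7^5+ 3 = 16810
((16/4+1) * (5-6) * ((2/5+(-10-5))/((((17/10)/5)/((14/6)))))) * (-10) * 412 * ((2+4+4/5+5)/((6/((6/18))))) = -621069400/459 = -1353092.37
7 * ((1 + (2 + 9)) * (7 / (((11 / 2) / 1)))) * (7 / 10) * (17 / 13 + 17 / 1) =979608 / 715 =1370.08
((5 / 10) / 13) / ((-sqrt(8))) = -0.01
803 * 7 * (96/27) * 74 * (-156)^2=35991667712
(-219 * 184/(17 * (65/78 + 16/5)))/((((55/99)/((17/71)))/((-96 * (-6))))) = -1253366784/8591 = -145893.00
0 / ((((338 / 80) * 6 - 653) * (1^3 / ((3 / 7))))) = 0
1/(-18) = -1/18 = -0.06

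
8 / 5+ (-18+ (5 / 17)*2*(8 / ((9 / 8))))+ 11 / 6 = -15887 / 1530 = -10.38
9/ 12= 3/ 4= 0.75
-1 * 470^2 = -220900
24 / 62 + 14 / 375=4934 / 11625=0.42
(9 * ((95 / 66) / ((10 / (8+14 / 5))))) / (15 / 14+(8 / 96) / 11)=64638 / 4985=12.97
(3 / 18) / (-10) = -1 / 60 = -0.02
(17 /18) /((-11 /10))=-85 /99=-0.86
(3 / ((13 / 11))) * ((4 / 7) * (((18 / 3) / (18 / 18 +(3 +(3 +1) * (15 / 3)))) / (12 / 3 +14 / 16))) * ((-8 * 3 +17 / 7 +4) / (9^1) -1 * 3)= -704 / 1911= -0.37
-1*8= -8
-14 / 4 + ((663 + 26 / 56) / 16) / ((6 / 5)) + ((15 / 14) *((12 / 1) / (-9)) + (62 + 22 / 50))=6186893 / 67200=92.07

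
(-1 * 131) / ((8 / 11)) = -1441 / 8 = -180.12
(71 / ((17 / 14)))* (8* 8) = 63616 / 17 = 3742.12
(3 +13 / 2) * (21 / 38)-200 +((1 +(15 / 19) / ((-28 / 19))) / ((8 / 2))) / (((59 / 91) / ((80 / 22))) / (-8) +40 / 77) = -123915599 / 637044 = -194.52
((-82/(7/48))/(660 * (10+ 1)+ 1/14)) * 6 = -47232/101641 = -0.46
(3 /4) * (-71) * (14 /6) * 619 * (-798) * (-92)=-5646479622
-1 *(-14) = 14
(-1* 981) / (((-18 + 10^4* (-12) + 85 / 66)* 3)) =0.00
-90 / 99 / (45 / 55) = -10 / 9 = -1.11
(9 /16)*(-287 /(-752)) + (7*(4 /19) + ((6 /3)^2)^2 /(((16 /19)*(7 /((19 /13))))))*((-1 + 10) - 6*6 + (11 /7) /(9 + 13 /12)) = -17969966313 /123219712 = -145.84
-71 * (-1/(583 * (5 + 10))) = 71/8745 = 0.01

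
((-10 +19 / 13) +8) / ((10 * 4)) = -7 / 520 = -0.01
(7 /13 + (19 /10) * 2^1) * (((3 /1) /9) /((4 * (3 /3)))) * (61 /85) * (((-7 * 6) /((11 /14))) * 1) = -842898 /60775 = -13.87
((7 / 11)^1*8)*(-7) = -392 / 11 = -35.64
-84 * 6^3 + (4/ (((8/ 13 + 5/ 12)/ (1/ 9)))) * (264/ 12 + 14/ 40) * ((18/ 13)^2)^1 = -189683856/ 10465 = -18125.55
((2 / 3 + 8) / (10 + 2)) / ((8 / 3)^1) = 13 / 48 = 0.27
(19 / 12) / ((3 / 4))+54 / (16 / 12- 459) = 24629 / 12357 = 1.99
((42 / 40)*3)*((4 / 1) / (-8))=-63 / 40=-1.58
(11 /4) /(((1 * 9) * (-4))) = -11 /144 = -0.08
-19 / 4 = -4.75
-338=-338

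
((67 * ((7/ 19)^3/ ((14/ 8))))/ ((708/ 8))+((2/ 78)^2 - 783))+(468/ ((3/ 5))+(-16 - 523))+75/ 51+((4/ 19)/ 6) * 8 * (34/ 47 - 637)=-353659058749492/ 491800320999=-719.11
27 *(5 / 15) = 9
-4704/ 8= -588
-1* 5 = -5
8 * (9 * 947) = 68184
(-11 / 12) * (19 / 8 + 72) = -6545 / 96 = -68.18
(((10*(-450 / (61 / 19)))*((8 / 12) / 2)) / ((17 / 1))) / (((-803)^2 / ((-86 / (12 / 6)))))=1225500 / 668666933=0.00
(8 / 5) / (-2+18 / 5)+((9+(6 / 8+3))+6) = 79 / 4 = 19.75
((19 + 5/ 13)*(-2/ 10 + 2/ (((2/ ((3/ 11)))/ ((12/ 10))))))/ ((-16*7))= -63/ 2860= -0.02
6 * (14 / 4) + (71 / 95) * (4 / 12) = 6056 / 285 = 21.25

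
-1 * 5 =-5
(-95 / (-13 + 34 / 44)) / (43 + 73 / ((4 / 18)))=4180 / 199867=0.02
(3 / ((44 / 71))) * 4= 213 / 11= 19.36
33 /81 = 11 /27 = 0.41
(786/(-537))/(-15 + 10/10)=131/1253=0.10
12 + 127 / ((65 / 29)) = 4463 / 65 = 68.66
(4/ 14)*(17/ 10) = 17/ 35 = 0.49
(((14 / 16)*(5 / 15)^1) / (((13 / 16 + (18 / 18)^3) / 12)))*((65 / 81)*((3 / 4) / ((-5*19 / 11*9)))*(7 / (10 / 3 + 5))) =-0.01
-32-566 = -598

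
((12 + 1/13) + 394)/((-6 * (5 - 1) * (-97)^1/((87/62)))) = 153091/625456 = 0.24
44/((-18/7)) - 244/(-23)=-1346/207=-6.50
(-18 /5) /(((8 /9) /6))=-243 /10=-24.30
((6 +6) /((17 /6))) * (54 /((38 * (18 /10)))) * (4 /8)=540 /323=1.67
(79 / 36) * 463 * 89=3255353 / 36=90426.47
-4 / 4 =-1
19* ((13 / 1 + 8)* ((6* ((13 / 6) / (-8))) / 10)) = -5187 / 80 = -64.84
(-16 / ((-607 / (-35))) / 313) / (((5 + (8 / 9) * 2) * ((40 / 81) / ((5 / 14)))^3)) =-23914845 / 145378073344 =-0.00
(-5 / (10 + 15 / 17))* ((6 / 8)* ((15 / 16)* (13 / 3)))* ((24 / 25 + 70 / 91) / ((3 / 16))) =-4777 / 370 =-12.91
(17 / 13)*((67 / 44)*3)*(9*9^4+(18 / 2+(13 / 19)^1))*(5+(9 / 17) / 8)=11953891095 / 6688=1787364.10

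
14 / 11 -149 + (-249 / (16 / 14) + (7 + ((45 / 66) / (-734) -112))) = -1381691 / 2936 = -470.60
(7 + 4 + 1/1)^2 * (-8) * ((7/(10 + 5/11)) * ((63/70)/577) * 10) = -798336/66355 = -12.03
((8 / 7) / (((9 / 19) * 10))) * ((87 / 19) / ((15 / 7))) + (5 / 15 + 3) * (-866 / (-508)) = 177107 / 28575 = 6.20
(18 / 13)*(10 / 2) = 90 / 13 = 6.92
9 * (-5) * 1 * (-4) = 180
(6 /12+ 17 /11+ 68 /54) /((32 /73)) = 143299 /19008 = 7.54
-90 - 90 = -180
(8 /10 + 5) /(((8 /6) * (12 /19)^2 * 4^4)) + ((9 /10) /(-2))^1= -100123 /245760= -0.41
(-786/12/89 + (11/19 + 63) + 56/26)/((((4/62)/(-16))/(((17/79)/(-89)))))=6023928308/154562473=38.97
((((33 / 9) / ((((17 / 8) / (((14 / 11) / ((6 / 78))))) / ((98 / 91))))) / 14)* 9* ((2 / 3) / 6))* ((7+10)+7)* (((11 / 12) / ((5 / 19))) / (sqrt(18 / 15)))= 23408* sqrt(30) / 765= 167.60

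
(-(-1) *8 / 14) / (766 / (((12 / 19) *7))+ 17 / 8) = 96 / 29465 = 0.00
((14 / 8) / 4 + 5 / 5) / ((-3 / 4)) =-23 / 12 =-1.92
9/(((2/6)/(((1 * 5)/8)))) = 135/8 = 16.88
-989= -989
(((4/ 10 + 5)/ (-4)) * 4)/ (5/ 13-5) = 117/ 100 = 1.17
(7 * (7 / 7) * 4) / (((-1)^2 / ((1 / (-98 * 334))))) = -0.00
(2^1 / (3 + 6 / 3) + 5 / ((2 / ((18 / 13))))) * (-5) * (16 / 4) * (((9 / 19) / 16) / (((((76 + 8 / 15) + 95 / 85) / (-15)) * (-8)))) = -8640675 / 156507104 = -0.06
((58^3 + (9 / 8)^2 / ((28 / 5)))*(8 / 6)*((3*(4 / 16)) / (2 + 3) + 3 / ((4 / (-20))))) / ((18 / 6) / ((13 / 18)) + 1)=-449988107283 / 600320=-749580.40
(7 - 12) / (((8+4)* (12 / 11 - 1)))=-55 / 12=-4.58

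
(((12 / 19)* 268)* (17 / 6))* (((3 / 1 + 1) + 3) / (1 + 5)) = 31892 / 57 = 559.51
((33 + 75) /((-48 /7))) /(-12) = 21 /16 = 1.31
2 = 2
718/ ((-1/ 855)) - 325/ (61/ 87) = -37475565/ 61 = -614353.52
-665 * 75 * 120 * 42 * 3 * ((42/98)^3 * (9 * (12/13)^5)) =-358043935.51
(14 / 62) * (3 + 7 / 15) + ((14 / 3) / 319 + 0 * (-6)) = 118286 / 148335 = 0.80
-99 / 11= -9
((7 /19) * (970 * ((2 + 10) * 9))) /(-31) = -733320 /589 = -1245.03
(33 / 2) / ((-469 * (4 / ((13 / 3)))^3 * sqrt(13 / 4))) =-1859 * sqrt(13) / 270144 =-0.02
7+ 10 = 17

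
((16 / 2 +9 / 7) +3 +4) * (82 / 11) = 9348 / 77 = 121.40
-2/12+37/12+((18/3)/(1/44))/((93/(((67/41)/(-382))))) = 8461259/2913132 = 2.90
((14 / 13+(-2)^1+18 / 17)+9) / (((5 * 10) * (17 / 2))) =2019 / 93925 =0.02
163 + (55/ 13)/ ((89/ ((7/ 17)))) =3206432/ 19669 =163.02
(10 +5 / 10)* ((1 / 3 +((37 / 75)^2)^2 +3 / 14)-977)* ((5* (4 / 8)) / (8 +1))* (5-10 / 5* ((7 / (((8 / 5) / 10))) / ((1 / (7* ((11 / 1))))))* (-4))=-259074479770229 / 3375000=-76762808.82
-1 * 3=-3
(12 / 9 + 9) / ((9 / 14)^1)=434 / 27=16.07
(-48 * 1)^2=2304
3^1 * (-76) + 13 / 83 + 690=38359 / 83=462.16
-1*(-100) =100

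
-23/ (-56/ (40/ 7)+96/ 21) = 805/ 183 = 4.40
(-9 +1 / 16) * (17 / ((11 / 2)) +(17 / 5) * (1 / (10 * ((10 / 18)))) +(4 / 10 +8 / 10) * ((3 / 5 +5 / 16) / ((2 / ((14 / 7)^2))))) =-421343 / 8000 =-52.67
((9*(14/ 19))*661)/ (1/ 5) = 416430/ 19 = 21917.37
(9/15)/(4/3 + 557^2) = 9/4653755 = 0.00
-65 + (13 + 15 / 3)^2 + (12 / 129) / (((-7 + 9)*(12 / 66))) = 11148 / 43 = 259.26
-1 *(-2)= 2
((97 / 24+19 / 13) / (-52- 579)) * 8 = -1717 / 24609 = -0.07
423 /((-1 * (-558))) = 47 /62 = 0.76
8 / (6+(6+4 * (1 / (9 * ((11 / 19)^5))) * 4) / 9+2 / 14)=730527336 / 899140999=0.81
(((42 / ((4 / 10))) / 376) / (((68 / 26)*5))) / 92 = 273 / 1176128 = 0.00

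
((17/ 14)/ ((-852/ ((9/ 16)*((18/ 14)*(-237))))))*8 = 1.95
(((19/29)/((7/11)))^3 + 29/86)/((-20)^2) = 1027719677/287770688800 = 0.00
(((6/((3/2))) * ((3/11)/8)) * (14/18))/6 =7/396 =0.02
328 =328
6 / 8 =3 / 4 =0.75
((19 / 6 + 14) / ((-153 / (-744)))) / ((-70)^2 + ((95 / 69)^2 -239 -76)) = 3378194 / 185624785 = 0.02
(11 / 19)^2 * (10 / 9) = 1210 / 3249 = 0.37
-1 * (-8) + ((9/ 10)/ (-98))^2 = 7683281/ 960400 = 8.00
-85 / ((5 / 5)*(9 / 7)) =-595 / 9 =-66.11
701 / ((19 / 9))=6309 / 19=332.05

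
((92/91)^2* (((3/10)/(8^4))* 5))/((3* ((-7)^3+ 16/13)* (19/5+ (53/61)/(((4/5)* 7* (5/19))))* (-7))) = 161345/13580207362176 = 0.00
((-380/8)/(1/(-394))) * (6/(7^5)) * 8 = 898320/16807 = 53.45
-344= -344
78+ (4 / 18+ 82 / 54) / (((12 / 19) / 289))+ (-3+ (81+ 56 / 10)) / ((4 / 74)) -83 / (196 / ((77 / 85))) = 46667225 / 19278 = 2420.75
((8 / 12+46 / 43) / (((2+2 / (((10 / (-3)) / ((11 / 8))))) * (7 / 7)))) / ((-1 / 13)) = -19.21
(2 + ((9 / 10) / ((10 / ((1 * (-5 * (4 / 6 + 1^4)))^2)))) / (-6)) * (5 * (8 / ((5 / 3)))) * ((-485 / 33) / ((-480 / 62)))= 69161 / 1584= 43.66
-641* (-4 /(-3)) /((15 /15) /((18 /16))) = -961.50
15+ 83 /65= 1058 /65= 16.28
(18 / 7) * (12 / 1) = 216 / 7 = 30.86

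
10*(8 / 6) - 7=19 / 3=6.33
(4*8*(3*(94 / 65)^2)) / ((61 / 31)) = 26295936 / 257725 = 102.03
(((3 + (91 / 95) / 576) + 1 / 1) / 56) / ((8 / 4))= 218971 / 6128640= 0.04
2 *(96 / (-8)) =-24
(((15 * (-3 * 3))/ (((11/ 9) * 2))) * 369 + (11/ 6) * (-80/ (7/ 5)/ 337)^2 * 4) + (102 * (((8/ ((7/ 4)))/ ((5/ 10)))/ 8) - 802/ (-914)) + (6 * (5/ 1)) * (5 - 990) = -8360707999499903/ 167847940722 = -49811.20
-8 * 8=-64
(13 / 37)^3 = 2197 / 50653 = 0.04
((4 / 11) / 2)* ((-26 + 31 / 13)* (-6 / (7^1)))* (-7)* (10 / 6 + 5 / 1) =-24560 / 143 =-171.75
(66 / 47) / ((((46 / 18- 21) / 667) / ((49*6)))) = -58241106 / 3901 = -14929.79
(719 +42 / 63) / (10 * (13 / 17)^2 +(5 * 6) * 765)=623951 / 19902720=0.03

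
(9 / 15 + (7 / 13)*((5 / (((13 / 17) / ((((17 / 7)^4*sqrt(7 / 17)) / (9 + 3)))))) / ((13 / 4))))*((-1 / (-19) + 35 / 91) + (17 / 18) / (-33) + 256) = 37619761 / 244530 + 15710200292405*sqrt(119) / 331687289934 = 670.53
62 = 62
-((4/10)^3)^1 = -8/125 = -0.06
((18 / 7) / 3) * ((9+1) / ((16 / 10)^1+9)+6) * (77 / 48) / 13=506 / 689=0.73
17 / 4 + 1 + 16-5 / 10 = 83 / 4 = 20.75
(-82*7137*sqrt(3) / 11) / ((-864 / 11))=32513*sqrt(3) / 48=1173.21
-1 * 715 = -715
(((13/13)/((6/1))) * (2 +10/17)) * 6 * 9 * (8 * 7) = 22176/17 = 1304.47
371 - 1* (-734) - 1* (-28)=1133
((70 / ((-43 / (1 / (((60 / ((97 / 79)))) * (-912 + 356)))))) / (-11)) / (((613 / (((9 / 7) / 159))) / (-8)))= 0.00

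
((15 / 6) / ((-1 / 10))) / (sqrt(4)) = -25 / 2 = -12.50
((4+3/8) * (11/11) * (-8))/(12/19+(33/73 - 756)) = 48545/1047069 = 0.05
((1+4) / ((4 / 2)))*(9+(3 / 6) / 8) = 725 / 32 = 22.66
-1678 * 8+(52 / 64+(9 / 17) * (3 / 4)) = -3650999 / 272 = -13422.79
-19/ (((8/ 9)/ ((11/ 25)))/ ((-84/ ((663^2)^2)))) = 1463/ 357816492150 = 0.00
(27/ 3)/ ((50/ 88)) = 15.84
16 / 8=2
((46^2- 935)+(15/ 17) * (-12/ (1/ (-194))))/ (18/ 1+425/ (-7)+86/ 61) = -23483719/ 299829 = -78.32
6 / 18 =1 / 3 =0.33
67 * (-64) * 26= -111488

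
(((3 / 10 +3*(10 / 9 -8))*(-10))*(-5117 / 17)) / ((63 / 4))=-105092 / 27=-3892.30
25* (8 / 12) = 50 / 3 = 16.67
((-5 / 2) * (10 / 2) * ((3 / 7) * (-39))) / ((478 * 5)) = 585 / 6692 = 0.09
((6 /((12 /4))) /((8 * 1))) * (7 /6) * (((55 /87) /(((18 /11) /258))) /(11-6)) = 36421 /6264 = 5.81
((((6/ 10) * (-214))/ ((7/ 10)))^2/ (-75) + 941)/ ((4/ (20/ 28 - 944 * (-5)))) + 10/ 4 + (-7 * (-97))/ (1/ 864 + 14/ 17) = 48355527695011/ 83095180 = 581929.39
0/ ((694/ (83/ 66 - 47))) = 0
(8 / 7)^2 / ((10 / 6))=192 / 245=0.78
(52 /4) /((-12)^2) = 13 /144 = 0.09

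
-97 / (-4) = 97 / 4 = 24.25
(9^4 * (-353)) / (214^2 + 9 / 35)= -50.57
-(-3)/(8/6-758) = -9/2270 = -0.00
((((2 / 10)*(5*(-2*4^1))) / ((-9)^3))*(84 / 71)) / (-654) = -112 / 5641731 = -0.00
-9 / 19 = -0.47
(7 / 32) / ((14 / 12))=0.19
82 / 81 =1.01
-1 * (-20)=20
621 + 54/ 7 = 4401/ 7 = 628.71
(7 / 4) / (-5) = -7 / 20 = -0.35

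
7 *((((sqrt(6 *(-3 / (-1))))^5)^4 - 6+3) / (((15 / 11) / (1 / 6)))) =91641992149939 / 30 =3054733071664.63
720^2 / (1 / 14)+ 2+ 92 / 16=29030431 / 4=7257607.75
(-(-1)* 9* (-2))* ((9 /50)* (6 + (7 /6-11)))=621 /50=12.42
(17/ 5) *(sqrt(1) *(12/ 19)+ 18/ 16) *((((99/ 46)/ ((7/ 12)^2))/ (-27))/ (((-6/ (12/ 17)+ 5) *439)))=299574/ 329010745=0.00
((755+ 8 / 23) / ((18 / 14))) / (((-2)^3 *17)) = -40537 / 9384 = -4.32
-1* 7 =-7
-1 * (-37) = 37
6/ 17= 0.35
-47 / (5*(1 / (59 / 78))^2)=-163607 / 30420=-5.38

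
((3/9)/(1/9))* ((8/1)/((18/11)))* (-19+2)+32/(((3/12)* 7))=-231.05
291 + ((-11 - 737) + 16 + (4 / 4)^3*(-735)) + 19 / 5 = -5861 / 5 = -1172.20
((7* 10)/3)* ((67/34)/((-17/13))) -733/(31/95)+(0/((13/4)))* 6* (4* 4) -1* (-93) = -58819019/26877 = -2188.45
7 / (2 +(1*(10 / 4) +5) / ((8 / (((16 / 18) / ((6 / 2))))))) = 126 / 41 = 3.07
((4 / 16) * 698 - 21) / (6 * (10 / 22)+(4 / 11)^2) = 37147 / 692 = 53.68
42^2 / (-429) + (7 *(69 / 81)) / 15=-215117 / 57915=-3.71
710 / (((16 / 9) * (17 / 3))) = 70.48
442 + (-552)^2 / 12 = 25834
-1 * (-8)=8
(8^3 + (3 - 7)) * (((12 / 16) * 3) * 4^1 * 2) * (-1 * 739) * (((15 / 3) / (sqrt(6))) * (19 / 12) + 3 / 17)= -8916035 * sqrt(6) - 20272248 / 17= -23032221.46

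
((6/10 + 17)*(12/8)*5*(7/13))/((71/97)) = 89628/923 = 97.11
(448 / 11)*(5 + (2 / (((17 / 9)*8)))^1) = 39088 / 187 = 209.03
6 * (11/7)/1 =66/7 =9.43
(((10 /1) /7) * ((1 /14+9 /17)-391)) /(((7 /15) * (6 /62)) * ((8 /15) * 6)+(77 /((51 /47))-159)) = 1080136875 /170227862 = 6.35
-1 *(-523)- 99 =424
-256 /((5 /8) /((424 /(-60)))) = 217088 /75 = 2894.51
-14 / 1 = -14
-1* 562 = -562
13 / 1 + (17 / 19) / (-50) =12333 / 950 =12.98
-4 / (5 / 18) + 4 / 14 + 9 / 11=-5119 / 385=-13.30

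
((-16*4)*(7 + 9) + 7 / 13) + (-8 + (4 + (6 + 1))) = -13266 / 13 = -1020.46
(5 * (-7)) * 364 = -12740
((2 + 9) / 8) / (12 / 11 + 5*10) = 121 / 4496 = 0.03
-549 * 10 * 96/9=-58560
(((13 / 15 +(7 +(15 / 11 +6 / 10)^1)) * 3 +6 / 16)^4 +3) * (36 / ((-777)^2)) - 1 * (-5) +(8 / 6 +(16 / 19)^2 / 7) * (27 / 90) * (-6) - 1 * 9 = 9271595587199732121 / 226911990067840000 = 40.86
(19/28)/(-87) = -19/2436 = -0.01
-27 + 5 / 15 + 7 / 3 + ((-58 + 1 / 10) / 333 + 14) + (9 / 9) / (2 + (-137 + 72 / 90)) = -7831423 / 744810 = -10.51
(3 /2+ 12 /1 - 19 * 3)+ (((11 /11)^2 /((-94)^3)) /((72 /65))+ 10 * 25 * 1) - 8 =11870706463 /59802048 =198.50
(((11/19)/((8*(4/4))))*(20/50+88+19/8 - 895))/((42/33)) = -3892449/85120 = -45.73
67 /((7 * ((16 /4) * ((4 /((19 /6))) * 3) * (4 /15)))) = 6365 /2688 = 2.37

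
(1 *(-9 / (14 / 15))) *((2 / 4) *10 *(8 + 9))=-11475 / 14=-819.64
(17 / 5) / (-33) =-0.10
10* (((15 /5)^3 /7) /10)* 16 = 432 /7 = 61.71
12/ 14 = 0.86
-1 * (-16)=16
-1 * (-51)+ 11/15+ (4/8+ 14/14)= 1597/30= 53.23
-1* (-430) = 430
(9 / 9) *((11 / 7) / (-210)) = -11 / 1470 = -0.01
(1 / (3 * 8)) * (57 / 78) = 19 / 624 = 0.03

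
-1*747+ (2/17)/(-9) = -114293/153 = -747.01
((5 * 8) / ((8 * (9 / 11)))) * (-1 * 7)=-385 / 9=-42.78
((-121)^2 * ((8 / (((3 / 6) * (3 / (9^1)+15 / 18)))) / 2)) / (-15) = -234256 / 35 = -6693.03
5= 5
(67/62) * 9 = 603/62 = 9.73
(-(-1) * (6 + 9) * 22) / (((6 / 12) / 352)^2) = 163553280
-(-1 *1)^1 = 1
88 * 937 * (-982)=-80971792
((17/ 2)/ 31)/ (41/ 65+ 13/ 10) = 1105/ 7781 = 0.14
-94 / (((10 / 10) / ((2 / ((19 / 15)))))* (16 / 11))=-7755 / 76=-102.04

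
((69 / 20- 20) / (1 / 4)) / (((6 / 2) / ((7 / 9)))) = -2317 / 135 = -17.16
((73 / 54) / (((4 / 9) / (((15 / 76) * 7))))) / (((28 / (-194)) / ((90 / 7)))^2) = 6954427125 / 208544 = 33347.53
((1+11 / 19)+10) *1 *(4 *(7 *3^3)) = 166320 / 19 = 8753.68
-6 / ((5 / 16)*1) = -96 / 5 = -19.20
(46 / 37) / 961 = 46 / 35557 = 0.00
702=702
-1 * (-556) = 556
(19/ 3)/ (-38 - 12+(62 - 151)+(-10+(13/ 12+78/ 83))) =-6308/ 146389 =-0.04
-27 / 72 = -3 / 8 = -0.38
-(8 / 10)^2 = -16 / 25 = -0.64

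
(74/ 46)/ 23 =0.07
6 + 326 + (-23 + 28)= 337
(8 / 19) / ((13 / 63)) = 504 / 247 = 2.04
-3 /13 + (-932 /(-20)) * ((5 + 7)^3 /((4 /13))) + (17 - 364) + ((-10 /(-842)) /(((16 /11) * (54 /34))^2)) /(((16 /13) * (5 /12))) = 1779664353216773 /6809287680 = 261358.37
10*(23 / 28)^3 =60835 / 10976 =5.54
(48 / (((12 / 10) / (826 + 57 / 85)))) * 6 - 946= 3356734 / 17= 197454.94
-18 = -18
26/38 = 13/19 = 0.68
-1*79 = -79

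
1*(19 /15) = 1.27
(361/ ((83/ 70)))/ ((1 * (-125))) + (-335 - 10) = -347.44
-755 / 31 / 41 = -755 / 1271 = -0.59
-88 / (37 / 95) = -8360 / 37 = -225.95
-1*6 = -6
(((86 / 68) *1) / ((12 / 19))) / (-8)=-817 / 3264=-0.25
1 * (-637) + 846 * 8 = 6131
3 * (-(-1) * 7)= 21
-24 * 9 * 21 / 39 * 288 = -435456 / 13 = -33496.62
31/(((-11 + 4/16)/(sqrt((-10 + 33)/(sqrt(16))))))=-62 * sqrt(23)/43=-6.91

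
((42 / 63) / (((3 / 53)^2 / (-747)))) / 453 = -466294 / 1359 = -343.12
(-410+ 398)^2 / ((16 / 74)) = 666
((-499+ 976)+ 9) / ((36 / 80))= 1080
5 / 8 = 0.62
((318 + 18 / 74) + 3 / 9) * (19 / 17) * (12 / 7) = 2687512 / 4403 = 610.38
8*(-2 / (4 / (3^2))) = -36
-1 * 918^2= -842724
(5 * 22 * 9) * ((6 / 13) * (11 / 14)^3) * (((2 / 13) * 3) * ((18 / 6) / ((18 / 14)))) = 1976535 / 8281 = 238.68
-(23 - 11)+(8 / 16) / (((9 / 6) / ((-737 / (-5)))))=557 / 15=37.13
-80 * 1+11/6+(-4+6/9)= -163/2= -81.50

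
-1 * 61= -61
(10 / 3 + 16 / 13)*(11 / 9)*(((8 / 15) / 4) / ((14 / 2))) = 3916 / 36855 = 0.11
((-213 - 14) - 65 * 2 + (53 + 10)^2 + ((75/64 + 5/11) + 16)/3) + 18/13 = 99370405/27456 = 3619.26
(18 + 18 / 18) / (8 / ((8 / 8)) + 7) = 19 / 15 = 1.27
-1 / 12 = -0.08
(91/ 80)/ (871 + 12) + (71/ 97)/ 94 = 2922589/ 322047760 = 0.01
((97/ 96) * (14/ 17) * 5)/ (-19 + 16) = -3395/ 2448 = -1.39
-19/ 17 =-1.12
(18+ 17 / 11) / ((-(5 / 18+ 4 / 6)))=-3870 / 187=-20.70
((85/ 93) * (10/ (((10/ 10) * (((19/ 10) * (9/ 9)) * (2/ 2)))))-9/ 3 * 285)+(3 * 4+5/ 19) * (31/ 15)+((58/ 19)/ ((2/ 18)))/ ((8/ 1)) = -29028683/ 35340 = -821.41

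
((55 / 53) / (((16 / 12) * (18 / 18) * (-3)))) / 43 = -0.01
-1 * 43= -43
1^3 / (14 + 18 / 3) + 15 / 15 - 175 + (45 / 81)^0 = -3459 / 20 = -172.95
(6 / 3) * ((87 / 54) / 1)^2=841 / 162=5.19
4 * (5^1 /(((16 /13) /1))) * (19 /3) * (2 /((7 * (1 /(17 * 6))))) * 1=20995 /7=2999.29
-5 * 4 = -20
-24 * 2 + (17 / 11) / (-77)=-40673 / 847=-48.02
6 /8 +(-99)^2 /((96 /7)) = 22893 /32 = 715.41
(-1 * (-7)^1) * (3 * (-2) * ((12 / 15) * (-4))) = 672 / 5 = 134.40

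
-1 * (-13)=13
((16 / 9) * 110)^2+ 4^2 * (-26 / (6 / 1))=3091984 / 81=38172.64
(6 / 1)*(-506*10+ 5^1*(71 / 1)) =-28230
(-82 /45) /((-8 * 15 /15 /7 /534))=25543 /30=851.43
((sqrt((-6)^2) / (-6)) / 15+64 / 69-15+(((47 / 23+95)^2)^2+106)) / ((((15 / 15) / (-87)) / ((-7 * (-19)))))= -1435879875827343828 / 1399205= -1026211224107.51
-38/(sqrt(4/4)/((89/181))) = -3382/181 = -18.69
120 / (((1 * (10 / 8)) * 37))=96 / 37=2.59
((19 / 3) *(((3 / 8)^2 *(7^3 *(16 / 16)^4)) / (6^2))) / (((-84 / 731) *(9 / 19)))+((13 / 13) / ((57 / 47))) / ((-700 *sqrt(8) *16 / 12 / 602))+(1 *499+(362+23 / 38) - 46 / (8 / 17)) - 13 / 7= 6686244241 / 11031552 - 2021 *sqrt(2) / 15200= 605.91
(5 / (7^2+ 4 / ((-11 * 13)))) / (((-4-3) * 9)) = -715 / 441189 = -0.00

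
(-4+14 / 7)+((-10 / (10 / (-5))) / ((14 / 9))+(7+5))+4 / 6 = 583 / 42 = 13.88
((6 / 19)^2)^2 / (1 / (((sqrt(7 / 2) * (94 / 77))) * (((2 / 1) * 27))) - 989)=-16512564396672 / 1642177956515054921 - 36181728 * sqrt(14) / 1642177956515054921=-0.00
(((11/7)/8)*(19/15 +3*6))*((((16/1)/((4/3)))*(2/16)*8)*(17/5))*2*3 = 162129/175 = 926.45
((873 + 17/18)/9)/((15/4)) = 31462/1215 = 25.89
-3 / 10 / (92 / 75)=-45 / 184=-0.24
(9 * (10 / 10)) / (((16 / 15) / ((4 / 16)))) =135 / 64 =2.11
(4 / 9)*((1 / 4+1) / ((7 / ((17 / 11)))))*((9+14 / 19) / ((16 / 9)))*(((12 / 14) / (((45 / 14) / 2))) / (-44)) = -3145 / 386232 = -0.01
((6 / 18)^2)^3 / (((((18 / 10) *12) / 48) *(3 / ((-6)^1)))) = -40 / 6561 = -0.01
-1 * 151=-151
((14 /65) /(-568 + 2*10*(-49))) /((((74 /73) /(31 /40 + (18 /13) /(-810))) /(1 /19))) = -1849309 /331043824800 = -0.00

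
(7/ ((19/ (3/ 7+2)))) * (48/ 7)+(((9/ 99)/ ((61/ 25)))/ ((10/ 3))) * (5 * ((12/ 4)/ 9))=1098397/ 178486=6.15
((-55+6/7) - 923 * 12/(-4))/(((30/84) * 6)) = 19004/15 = 1266.93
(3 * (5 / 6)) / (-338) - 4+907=610423 / 676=902.99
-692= -692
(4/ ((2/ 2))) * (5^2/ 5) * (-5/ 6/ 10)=-5/ 3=-1.67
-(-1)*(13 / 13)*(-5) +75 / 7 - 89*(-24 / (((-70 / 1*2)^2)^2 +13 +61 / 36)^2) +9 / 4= 42651487612555535755711 / 5355343736105618075548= 7.96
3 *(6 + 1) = 21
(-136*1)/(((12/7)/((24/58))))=-32.83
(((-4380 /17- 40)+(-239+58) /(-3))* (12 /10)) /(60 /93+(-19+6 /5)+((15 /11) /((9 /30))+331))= -4127123 /4614276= -0.89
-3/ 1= -3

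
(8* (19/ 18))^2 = 5776/ 81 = 71.31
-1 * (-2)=2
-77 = -77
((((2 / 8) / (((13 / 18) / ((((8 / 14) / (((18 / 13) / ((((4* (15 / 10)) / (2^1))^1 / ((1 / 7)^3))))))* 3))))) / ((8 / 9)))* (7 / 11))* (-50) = -694575 / 44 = -15785.80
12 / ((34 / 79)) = 474 / 17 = 27.88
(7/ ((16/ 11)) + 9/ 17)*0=0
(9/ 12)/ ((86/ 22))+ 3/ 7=747/ 1204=0.62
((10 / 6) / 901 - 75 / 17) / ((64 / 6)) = -745 / 1802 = -0.41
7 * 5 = 35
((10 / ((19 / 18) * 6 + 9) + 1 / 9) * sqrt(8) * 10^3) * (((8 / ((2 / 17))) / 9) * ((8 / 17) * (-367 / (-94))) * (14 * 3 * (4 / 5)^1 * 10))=207821824000 * sqrt(2) / 29187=10069703.71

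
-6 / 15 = -2 / 5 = -0.40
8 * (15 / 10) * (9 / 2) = 54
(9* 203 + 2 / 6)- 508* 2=2434 / 3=811.33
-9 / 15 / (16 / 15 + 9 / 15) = -9 / 25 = -0.36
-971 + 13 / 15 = -970.13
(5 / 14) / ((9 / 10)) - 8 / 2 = -227 / 63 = -3.60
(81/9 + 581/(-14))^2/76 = 13.90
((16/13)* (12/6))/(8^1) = 4/13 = 0.31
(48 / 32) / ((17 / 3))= 9 / 34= 0.26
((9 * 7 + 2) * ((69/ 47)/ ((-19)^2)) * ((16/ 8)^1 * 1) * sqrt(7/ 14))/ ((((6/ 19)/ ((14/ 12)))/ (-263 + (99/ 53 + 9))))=-139843795 * sqrt(2)/ 567948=-348.22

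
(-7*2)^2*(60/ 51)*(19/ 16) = 4655/ 17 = 273.82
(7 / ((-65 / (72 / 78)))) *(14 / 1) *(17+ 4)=-24696 / 845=-29.23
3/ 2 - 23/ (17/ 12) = -501/ 34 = -14.74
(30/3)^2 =100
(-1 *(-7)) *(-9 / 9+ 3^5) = 1694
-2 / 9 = -0.22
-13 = -13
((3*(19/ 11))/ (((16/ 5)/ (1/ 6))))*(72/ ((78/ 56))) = 1995/ 143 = 13.95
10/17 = 0.59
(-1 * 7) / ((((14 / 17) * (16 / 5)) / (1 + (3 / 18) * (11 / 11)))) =-595 / 192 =-3.10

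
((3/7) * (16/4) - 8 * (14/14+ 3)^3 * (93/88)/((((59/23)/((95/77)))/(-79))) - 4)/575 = 1027290256/28734475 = 35.75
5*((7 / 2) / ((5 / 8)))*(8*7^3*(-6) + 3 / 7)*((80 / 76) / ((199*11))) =-9219600 / 41591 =-221.67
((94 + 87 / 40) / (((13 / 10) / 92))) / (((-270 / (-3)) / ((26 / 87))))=88481 / 3915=22.60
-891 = -891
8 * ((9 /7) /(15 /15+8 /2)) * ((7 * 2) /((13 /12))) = 1728 /65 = 26.58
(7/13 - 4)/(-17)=0.20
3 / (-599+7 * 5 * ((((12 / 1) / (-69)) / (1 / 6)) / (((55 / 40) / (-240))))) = 759 / 1461253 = 0.00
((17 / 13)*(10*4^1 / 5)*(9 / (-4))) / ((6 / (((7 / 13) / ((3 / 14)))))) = -1666 / 169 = -9.86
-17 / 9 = -1.89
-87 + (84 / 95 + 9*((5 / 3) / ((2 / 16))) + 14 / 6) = 10322 / 285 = 36.22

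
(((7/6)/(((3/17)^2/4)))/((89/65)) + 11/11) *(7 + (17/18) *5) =55997923/43254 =1294.63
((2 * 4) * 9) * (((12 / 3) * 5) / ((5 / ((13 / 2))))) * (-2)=-3744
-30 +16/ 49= -1454/ 49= -29.67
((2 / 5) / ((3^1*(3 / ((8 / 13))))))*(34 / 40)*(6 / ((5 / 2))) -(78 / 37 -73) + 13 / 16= 207099899 / 2886000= 71.76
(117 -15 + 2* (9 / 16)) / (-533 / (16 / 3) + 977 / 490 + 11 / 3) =-1212750 / 1108697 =-1.09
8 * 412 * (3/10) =4944/5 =988.80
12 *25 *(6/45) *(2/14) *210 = 1200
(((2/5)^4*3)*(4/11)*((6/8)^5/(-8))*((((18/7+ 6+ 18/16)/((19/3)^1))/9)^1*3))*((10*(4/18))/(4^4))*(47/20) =-2067201/239697920000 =-0.00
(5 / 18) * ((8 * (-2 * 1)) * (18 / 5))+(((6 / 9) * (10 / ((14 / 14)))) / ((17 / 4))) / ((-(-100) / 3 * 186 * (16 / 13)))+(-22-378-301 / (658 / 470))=-39904427 / 63240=-631.00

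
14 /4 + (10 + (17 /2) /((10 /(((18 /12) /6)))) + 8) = 21.71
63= 63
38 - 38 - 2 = -2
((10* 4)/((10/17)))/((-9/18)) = -136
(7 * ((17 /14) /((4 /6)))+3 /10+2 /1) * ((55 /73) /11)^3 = 7525 /1556068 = 0.00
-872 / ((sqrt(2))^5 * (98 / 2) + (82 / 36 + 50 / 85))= 234011664 / 7193472023 - 16003516032 * sqrt(2) / 7193472023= -3.11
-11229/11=-1020.82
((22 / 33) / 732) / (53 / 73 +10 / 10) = 73 / 138348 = 0.00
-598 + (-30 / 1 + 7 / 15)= -9413 / 15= -627.53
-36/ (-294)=6/ 49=0.12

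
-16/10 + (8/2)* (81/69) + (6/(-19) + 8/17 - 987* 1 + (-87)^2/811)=-29353906242/30124595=-974.42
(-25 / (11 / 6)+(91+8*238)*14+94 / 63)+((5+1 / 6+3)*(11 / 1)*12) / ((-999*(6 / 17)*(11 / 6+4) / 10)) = 2147122042 / 76923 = 27912.61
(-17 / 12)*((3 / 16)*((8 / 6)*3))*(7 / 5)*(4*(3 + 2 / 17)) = -371 / 20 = -18.55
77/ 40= 1.92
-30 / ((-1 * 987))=10 / 329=0.03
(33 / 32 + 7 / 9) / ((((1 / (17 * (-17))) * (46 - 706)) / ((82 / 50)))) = 6173329 / 4752000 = 1.30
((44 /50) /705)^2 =0.00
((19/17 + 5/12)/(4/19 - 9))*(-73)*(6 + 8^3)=112439929/17034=6600.91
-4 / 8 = -1 / 2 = -0.50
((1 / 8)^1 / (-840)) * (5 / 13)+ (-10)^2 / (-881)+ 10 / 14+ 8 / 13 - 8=-6.78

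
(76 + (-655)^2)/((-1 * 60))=-429101/60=-7151.68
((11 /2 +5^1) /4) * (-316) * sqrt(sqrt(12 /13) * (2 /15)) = -553 * 39^(3 /4) * sqrt(5) /65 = -296.89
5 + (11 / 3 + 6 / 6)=29 / 3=9.67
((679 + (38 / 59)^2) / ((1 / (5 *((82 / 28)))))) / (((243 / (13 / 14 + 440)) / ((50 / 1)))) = 74821978499875 / 82896534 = 902594.78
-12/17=-0.71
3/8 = 0.38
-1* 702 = -702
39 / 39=1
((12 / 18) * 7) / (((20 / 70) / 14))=686 / 3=228.67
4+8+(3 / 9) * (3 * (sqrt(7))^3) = 12+7 * sqrt(7) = 30.52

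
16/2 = 8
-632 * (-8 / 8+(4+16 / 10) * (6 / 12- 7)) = 118184 / 5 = 23636.80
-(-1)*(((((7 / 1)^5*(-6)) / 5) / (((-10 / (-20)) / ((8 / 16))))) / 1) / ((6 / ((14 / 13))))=-235298 / 65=-3619.97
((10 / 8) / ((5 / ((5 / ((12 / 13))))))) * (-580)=-9425 / 12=-785.42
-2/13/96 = -1/624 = -0.00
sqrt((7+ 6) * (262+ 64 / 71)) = 3 * sqrt(1914302) / 71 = 58.46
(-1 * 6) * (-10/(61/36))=2160/61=35.41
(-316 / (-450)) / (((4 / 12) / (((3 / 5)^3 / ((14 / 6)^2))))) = 12798 / 153125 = 0.08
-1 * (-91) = 91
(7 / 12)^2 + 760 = 109489 / 144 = 760.34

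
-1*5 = -5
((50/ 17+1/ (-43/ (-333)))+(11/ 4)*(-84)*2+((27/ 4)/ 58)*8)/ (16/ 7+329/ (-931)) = -1269841706/ 5448143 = -233.08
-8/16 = -1/2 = -0.50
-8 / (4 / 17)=-34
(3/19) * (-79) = -237/19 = -12.47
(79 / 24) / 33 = 79 / 792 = 0.10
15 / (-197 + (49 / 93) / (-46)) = -12834 / 168563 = -0.08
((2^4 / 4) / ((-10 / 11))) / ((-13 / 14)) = 308 / 65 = 4.74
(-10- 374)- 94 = -478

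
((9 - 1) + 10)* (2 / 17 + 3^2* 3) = 8298 / 17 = 488.12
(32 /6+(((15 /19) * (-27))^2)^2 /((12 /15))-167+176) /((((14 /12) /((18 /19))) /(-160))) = -581163011405280 /17332693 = -33529873.94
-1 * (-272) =272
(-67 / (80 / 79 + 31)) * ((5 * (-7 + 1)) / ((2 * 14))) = 26465 / 11802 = 2.24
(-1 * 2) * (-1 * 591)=1182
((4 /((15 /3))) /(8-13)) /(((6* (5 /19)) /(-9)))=114 /125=0.91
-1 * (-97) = 97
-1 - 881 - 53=-935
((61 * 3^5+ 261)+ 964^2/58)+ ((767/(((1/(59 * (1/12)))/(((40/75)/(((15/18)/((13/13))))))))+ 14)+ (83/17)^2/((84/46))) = 295214326583/8800050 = 33546.89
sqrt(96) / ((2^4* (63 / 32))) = 8* sqrt(6) / 63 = 0.31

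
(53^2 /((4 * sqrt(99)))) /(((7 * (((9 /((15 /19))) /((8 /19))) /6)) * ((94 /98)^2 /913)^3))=2183537027.02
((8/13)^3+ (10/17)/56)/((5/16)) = 1018788/1307215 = 0.78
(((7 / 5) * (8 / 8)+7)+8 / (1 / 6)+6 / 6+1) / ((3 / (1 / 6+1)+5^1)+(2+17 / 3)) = 3.83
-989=-989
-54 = -54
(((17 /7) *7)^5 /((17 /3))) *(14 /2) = 1753941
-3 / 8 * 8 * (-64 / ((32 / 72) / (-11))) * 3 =-14256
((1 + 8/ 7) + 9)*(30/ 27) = 260/ 21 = 12.38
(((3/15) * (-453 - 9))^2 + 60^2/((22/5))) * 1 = 9355.94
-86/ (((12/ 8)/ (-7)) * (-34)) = -602/ 51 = -11.80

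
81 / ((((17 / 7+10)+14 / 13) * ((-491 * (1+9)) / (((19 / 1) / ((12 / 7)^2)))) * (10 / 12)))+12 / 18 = 475888799 / 724126800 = 0.66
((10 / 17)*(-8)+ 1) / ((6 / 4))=-42 / 17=-2.47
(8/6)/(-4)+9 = 26/3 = 8.67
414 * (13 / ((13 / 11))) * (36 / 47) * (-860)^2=121252982400 / 47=2579850689.36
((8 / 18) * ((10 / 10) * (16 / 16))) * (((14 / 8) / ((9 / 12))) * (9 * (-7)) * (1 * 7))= -1372 / 3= -457.33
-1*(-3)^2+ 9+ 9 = 9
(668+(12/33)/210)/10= 66.80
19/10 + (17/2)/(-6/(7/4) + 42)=229/108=2.12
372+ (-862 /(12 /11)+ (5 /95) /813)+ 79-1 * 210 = -16965953 /30894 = -549.17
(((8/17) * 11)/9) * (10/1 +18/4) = 1276/153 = 8.34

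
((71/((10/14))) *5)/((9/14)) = 6958/9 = 773.11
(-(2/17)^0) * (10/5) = -2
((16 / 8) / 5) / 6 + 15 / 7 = 232 / 105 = 2.21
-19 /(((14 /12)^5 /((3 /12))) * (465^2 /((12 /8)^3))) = -13851 /403788175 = -0.00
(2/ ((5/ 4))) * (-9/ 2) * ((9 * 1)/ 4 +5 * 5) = -981/ 5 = -196.20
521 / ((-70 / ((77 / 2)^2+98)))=-470463 / 40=-11761.58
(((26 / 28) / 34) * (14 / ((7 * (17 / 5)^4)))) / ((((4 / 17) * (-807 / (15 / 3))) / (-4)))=40625 / 943620258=0.00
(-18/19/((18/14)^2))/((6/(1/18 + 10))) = -8869/9234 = -0.96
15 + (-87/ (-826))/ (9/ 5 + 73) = 4634295/ 308924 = 15.00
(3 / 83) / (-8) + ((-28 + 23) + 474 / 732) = -4.36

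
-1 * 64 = -64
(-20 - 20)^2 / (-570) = -160 / 57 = -2.81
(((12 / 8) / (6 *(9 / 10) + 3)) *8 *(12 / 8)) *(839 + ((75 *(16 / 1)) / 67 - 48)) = 812955 / 469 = 1733.38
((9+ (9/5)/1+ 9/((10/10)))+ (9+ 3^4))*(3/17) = 1647/85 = 19.38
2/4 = 1/2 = 0.50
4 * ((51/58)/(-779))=-102/22591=-0.00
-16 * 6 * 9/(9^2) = -32/3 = -10.67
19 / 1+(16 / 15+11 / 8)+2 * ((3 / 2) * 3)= 3653 / 120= 30.44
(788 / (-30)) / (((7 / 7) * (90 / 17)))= -3349 / 675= -4.96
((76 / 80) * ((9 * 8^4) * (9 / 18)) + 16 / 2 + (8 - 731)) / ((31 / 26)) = 2183402 / 155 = 14086.46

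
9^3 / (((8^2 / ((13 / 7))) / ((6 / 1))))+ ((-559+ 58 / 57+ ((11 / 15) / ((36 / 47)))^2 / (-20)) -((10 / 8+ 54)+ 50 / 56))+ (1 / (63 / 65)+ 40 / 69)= -8663781508301 / 17840088000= -485.64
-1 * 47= -47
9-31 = -22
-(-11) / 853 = 11 / 853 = 0.01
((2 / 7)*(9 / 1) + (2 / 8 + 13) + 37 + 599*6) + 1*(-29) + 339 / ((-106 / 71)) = 5031881 / 1484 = 3390.76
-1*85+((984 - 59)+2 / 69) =57962 / 69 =840.03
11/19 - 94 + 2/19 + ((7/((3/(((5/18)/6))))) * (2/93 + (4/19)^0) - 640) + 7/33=-4616089939/6297588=-732.99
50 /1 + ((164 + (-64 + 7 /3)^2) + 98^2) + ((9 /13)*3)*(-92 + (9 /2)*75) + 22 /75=82666091 /5850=14130.96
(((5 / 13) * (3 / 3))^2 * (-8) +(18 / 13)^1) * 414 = 14076 / 169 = 83.29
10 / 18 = 5 / 9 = 0.56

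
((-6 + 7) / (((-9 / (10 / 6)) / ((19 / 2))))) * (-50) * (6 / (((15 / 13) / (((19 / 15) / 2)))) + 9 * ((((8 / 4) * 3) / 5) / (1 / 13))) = 1023815 / 81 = 12639.69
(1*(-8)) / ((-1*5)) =8 / 5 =1.60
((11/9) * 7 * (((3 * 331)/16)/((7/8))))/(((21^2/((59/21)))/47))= 181.70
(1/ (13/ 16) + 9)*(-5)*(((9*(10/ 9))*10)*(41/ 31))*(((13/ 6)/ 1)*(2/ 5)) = -545300/ 93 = -5863.44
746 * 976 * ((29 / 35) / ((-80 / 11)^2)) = 79840277 / 7000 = 11405.75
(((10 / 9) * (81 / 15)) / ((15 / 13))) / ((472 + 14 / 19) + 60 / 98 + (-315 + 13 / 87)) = 1052961 / 32094760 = 0.03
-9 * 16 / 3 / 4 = -12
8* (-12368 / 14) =-49472 / 7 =-7067.43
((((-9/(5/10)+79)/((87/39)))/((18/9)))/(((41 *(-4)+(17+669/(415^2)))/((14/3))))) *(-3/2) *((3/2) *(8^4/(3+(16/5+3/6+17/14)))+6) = 509.35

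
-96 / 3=-32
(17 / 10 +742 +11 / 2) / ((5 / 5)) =3746 / 5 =749.20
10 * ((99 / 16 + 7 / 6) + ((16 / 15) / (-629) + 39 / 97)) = 113550553 / 1464312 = 77.55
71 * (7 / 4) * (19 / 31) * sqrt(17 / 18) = 9443 * sqrt(34) / 744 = 74.01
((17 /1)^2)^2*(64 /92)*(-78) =-104234208 /23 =-4531922.09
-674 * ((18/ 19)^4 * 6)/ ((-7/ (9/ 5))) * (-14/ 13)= -7641412992/ 8470865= -902.08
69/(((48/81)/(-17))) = -1979.44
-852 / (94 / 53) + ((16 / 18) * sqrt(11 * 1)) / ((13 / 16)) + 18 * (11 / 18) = -465.75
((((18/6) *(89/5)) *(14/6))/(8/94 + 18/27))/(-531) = -29281/93810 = -0.31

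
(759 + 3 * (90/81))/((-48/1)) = -2287/144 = -15.88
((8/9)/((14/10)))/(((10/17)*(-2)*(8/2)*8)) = -17/1008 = -0.02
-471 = -471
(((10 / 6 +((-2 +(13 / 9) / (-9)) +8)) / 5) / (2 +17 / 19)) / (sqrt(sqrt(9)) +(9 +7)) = 184832 / 5635575- 11552 * sqrt(3) / 5635575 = 0.03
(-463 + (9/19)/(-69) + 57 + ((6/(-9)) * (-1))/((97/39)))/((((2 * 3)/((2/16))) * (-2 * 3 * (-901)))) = -17198863/10999436832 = -0.00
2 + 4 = 6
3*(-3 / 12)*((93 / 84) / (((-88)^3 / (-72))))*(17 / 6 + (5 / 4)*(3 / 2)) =-0.00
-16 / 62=-8 / 31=-0.26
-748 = -748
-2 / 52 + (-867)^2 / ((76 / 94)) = 229640980 / 247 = 929720.57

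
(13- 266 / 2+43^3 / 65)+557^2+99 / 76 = 1538086227 / 4940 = 311353.49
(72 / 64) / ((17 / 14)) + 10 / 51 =229 / 204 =1.12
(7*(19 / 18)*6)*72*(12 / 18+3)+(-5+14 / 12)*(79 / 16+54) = 1101895 / 96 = 11478.07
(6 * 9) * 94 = 5076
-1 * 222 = -222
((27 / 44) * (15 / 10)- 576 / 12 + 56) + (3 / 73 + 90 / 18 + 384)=397.96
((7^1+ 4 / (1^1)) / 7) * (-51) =-561 / 7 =-80.14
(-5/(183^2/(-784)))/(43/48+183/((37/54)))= 2320640/5312773101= 0.00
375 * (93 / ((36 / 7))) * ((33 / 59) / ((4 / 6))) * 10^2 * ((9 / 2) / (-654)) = -201403125 / 51448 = -3914.69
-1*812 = -812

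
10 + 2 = 12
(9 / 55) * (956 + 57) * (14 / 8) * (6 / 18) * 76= 404187 / 55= 7348.85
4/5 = 0.80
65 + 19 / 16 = 1059 / 16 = 66.19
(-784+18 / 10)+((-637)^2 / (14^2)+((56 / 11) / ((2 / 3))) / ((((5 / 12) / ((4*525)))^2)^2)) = 1084005354701083371 / 220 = 4927297066823106.23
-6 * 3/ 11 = -18/ 11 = -1.64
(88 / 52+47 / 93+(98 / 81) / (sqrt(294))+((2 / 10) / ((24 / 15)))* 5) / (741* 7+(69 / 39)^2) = 1183* sqrt(6) / 213143076+354913 / 652586208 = 0.00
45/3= 15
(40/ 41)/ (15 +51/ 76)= 3040/ 48831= 0.06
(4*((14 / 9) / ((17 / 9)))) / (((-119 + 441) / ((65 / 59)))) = 260 / 23069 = 0.01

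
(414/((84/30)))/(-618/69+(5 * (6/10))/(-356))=-1694916/102767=-16.49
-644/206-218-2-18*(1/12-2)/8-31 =-249.81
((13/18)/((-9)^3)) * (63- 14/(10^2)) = -40859/656100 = -0.06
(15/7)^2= 225/49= 4.59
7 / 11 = 0.64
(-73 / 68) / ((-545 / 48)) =876 / 9265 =0.09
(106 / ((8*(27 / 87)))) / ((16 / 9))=1537 / 64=24.02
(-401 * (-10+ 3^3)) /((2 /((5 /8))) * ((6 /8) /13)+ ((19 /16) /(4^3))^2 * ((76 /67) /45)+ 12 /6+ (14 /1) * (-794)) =70042862223360 /114191497601969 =0.61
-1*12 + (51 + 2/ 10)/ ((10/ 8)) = 724/ 25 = 28.96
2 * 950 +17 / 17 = 1901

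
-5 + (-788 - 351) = -1144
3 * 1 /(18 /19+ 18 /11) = 209 /180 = 1.16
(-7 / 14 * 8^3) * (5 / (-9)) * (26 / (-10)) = -3328 / 9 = -369.78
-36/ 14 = -18/ 7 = -2.57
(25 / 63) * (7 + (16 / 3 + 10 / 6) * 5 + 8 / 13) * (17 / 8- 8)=-325475 / 3276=-99.35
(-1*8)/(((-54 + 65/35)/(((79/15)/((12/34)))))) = 37604/16425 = 2.29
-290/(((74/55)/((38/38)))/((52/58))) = -7150/37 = -193.24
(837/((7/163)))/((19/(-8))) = -1091448/133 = -8206.38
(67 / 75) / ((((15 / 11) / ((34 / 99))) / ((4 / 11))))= 9112 / 111375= 0.08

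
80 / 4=20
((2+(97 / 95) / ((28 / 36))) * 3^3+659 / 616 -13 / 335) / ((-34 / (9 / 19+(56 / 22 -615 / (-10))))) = -9567046679871 / 55722978080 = -171.69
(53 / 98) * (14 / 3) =53 / 21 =2.52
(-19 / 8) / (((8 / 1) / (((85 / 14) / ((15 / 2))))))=-323 / 1344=-0.24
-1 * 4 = -4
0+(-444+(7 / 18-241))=-12323 / 18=-684.61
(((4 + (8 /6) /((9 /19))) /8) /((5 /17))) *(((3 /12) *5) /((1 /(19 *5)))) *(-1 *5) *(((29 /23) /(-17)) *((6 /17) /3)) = 13775 /918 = 15.01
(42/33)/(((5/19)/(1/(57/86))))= 1204/165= 7.30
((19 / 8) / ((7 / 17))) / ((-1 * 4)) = -323 / 224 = -1.44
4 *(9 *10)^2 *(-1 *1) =-32400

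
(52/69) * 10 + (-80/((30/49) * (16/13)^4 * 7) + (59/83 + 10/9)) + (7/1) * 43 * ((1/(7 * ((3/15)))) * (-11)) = -332693916073/140746752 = -2363.78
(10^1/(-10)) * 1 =-1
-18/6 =-3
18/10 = 9/5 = 1.80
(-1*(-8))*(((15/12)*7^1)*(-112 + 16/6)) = -22960/3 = -7653.33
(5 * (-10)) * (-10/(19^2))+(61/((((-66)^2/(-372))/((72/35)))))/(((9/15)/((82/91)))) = -409280556/27824797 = -14.71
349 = 349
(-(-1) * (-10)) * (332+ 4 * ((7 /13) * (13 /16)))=-6675 /2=-3337.50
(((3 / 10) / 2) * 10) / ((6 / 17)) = 17 / 4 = 4.25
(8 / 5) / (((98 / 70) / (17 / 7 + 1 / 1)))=192 / 49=3.92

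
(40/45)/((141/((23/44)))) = 46/13959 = 0.00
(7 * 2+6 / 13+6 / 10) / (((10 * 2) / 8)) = 1958 / 325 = 6.02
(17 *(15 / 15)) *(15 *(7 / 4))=1785 / 4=446.25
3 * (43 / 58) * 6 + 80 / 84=8707 / 609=14.30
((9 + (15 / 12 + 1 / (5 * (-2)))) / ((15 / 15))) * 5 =203 / 4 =50.75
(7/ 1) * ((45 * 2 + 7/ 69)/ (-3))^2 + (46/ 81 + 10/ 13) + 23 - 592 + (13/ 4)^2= 51310777301/ 8912592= 5757.11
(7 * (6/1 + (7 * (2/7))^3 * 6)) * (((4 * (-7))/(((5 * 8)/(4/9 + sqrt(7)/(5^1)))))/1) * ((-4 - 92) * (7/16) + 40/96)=24451/5 + 220059 * sqrt(7)/100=10712.41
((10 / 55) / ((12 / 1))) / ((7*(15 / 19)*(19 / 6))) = 1 / 1155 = 0.00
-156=-156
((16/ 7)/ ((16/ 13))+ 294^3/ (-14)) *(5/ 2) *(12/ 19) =-20062230/ 7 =-2866032.86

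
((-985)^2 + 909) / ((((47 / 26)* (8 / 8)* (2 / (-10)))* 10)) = -12624742 / 47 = -268611.53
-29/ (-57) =29/ 57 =0.51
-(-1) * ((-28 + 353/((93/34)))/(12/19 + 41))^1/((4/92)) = 4106926/73563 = 55.83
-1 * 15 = -15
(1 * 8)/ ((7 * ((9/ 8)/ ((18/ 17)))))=128/ 119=1.08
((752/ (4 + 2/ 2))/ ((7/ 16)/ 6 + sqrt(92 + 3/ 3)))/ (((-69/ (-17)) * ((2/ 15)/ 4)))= -17181696/ 19711897 + 235634688 * sqrt(93)/ 19711897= 114.41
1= 1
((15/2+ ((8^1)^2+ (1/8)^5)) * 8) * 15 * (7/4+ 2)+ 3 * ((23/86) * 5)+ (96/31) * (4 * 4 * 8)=711442838421/21839872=32575.41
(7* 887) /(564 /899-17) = -5581891 /14719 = -379.23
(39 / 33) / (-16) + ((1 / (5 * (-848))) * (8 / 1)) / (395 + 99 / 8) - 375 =-57011137959 / 151999760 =-375.07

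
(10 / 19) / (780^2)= 1 / 1155960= 0.00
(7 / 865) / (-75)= -7 / 64875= -0.00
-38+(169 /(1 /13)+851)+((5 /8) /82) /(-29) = 57262235 /19024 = 3010.00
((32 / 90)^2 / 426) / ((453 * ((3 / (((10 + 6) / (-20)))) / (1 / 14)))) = -256 / 20515973625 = -0.00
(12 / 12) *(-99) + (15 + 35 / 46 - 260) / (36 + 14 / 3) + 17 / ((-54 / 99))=-2292601 / 16836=-136.17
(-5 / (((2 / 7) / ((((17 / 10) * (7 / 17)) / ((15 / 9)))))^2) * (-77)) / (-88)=-151263 / 16000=-9.45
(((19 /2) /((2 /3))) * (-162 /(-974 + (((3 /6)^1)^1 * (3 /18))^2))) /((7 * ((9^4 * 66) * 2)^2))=19 /42088704709590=0.00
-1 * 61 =-61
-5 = -5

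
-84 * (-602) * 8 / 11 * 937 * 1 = 379057728 / 11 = 34459793.45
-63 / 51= -21 / 17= -1.24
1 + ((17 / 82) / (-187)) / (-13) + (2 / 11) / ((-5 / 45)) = -7461 / 11726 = -0.64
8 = 8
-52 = -52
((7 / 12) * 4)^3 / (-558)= -343 / 15066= -0.02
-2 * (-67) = 134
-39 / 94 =-0.41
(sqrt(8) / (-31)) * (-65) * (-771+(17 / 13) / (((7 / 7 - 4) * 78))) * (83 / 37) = -973340585 * sqrt(2) / 134199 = -10257.24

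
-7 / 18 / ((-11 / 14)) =49 / 99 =0.49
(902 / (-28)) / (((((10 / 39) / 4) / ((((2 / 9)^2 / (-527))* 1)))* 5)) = 23452 / 2490075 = 0.01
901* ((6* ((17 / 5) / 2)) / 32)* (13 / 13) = 45951 / 160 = 287.19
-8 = -8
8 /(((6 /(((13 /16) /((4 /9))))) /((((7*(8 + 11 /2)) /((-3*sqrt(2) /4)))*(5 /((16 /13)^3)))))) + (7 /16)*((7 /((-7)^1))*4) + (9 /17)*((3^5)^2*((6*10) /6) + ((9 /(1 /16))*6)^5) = 17332899292667185 /68-26990145*sqrt(2) /65536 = 254895577832758.53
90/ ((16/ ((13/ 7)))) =585/ 56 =10.45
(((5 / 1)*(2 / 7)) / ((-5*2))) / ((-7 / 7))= 1 / 7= 0.14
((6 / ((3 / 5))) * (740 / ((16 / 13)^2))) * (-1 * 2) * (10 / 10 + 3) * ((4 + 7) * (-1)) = 1719575 / 4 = 429893.75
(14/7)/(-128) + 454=29055/64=453.98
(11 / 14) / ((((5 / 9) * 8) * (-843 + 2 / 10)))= -99 / 471968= -0.00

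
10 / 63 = 0.16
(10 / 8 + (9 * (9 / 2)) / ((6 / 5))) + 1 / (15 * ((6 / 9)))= 351 / 10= 35.10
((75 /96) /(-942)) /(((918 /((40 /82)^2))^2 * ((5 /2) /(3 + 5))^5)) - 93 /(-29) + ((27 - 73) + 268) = 1831307983966749821 /8131669199118819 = 225.21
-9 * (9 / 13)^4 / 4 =-59049 / 114244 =-0.52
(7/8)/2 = 7/16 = 0.44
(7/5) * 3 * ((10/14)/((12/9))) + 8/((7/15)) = 19.39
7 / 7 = 1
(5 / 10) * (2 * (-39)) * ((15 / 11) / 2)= -585 / 22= -26.59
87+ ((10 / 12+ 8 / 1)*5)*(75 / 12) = 8713 / 24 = 363.04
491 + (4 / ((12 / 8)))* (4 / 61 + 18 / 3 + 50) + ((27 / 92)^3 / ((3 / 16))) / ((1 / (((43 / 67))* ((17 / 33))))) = 640.55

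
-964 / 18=-482 / 9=-53.56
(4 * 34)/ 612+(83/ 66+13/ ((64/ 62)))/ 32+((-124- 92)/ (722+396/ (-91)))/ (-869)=171398367931/ 261508211712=0.66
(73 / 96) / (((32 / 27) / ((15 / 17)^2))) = 147825 / 295936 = 0.50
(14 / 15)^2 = 196 / 225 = 0.87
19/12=1.58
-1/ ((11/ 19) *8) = -19/ 88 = -0.22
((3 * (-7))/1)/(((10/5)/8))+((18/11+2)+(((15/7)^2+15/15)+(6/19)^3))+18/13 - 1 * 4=-3717792956/48061013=-77.36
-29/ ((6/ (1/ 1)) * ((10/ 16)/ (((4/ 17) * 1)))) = -464/ 255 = -1.82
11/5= 2.20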